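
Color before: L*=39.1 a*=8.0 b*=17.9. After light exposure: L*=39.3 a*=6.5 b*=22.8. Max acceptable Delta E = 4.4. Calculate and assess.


dL = 0.2, da = -1.5, db = 4.9
dE = sqrt((0.2)^2 + (-1.5)^2 + (4.9)^2) = 5.13
Max = 4.4
Passes: No


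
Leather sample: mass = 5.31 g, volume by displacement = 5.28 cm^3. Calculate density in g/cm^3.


Density = mass / volume
Density = 5.31 / 5.28 = 1.006 g/cm^3


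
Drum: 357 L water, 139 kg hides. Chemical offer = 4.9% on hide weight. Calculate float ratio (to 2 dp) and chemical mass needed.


Float ratio = 2.57
Chemical needed = 6.811 kg

Float ratio = 357 / 139 = 2.57
Chemical = 139 x 4.9 / 100 = 6.811 kg


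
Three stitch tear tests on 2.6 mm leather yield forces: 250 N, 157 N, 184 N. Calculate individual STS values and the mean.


STS1 = 96.2 N/mm
STS2 = 60.4 N/mm
STS3 = 70.8 N/mm
Mean = 75.8 N/mm


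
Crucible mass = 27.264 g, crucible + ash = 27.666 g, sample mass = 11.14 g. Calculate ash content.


Ash mass = 27.666 - 27.264 = 0.402 g
Ash% = 0.402 / 11.14 x 100 = 3.61%


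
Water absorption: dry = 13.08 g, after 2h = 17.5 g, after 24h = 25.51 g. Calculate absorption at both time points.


WA (2h) = (17.5 - 13.08) / 13.08 x 100 = 33.8%
WA (24h) = (25.51 - 13.08) / 13.08 x 100 = 95.0%


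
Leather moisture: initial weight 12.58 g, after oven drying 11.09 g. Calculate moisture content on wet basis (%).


Moisture = 12.58 - 11.09 = 1.49 g
MC = 1.49 / 12.58 x 100 = 11.8%


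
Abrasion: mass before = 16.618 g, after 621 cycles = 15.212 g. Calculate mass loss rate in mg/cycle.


Mass loss = 16.618 - 15.212 = 1.406 g
Rate = 1.406 / 621 x 1000 = 2.264 mg/cycle


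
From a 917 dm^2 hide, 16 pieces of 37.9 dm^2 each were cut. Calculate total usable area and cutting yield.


Total usable = 16 x 37.9 = 606.4 dm^2
Yield = 606.4 / 917 x 100 = 66.1%


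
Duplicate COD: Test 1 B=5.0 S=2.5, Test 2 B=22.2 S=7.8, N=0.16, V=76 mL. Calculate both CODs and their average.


COD1 = 42.1 mg/L
COD2 = 242.5 mg/L
Average = 142.3 mg/L

COD1 = (5.0 - 2.5) x 0.16 x 8000 / 76 = 42.1 mg/L
COD2 = (22.2 - 7.8) x 0.16 x 8000 / 76 = 242.5 mg/L
Average = (42.1 + 242.5) / 2 = 142.3 mg/L


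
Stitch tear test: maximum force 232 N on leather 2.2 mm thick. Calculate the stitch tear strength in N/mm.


105.5 N/mm

Stitch tear strength = force / thickness
STS = 232 / 2.2 = 105.5 N/mm


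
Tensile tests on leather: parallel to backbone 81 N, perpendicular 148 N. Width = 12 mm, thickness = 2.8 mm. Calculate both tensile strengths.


Parallel = 2.41 N/mm^2
Perpendicular = 4.40 N/mm^2

Area = 12 x 2.8 = 33.6 mm^2
TS (parallel) = 81 / 33.6 = 2.41 N/mm^2
TS (perpendicular) = 148 / 33.6 = 4.40 N/mm^2


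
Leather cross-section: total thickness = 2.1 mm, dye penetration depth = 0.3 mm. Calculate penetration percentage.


Penetration% = 0.3 / 2.1 x 100
Penetration = 14.3%


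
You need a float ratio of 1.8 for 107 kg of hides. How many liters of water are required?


192.6 L


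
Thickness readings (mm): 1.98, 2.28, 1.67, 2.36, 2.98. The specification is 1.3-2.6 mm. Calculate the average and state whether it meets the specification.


Sum = 11.27
Average = 11.27 / 5 = 2.25 mm
Specification range: 1.3 to 2.6 mm
Within spec: Yes


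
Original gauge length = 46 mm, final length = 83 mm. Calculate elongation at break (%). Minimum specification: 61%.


Extension = 83 - 46 = 37 mm
Elongation = 37 / 46 x 100 = 80.4%
Minimum required: 61%
Meets specification: Yes


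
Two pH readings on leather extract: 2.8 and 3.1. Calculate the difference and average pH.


Difference = 0.3
Average pH = 2.95


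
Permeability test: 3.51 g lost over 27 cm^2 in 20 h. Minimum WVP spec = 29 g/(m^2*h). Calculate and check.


WVP = 65.00 g/(m^2*h)
Meets specification: Yes


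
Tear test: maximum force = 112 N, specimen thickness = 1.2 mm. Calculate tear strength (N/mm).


93.3 N/mm


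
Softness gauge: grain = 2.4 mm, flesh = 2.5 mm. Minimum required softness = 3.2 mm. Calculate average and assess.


Average = (2.4 + 2.5) / 2 = 2.45 mm
Minimum = 3.2 mm
Meets requirement: No


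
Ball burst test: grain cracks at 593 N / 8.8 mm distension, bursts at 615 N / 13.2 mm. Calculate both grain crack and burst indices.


Crack index = 593 / 8.8 = 67.4 N/mm
Burst index = 615 / 13.2 = 46.6 N/mm


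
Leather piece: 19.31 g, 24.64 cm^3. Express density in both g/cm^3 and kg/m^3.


0.784 g/cm^3
784 kg/m^3

Density = 19.31 / 24.64 = 0.784 g/cm^3
Convert: 0.784 x 1000 = 784 kg/m^3


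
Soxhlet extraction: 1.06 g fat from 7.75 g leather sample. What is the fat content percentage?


13.7%


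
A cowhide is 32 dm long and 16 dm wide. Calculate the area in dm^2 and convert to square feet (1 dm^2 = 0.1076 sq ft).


512 dm^2
55.09 sq ft


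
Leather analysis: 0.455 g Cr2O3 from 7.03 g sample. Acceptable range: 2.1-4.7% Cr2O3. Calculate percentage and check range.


Cr2O3 = 6.47%
Within range: No


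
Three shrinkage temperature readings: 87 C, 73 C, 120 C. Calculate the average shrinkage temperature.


93.3 C


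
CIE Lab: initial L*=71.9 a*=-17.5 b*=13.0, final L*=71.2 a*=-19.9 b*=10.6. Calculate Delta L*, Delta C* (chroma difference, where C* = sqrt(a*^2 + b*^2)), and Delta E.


Delta L* = 71.2 - 71.9 = -0.7
C1* = sqrt((-17.5)^2 + (13.0)^2) = 21.800
C2* = sqrt((-19.9)^2 + (10.6)^2) = 22.547
Delta C* = 22.547 - 21.800 = 0.75
Delta E = sqrt((-0.7)^2 + (-2.4)^2 + (-2.4)^2) = 3.47


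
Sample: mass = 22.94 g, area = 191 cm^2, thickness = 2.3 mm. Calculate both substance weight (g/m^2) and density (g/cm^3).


Substance weight = 1201.0 g/m^2
Density = 0.522 g/cm^3

SW = 22.94 / 191 x 10000 = 1201.0 g/m^2
Volume = 191 x 2.3 / 10 = 43.93 cm^3
Density = 22.94 / 43.93 = 0.522 g/cm^3


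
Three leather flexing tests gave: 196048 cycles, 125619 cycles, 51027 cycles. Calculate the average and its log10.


Average = (196048 + 125619 + 51027) / 3 = 124231 cycles
log10(124231) = 5.09


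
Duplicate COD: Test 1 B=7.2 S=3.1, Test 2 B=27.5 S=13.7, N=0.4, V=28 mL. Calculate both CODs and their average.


COD1 = 468.6 mg/L
COD2 = 1577.1 mg/L
Average = 1022.9 mg/L


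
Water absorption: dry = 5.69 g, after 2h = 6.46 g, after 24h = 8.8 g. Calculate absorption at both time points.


WA (2h) = (6.46 - 5.69) / 5.69 x 100 = 13.5%
WA (24h) = (8.8 - 5.69) / 5.69 x 100 = 54.7%


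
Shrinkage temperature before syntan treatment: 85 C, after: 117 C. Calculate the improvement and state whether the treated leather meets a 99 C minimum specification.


Improvement = 32 C
Meets 99 C spec: Yes

Improvement = 117 - 85 = 32 C
Spec check: 117 C >= 99 C? Yes


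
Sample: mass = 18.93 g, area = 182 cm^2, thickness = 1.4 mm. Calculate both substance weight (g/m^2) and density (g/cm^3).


SW = 18.93 / 182 x 10000 = 1040.1 g/m^2
Volume = 182 x 1.4 / 10 = 25.48 cm^3
Density = 18.93 / 25.48 = 0.743 g/cm^3


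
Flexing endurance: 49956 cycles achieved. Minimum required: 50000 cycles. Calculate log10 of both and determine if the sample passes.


log10(49956) = 4.70
log10(50000) = 4.70
Passes: No


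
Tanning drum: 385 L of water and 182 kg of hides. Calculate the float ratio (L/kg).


2.1

Float ratio = water / hide weight
Ratio = 385 / 182 = 2.1


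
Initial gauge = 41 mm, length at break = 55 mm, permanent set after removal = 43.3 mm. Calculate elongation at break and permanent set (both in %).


Elongation at break = (55 - 41) / 41 x 100 = 34.1%
Permanent set = (43.3 - 41) / 41 x 100 = 5.6%


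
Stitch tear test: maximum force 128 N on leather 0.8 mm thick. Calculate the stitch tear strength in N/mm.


Stitch tear strength = force / thickness
STS = 128 / 0.8 = 160.0 N/mm


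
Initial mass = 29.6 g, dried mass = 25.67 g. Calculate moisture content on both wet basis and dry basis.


Moisture lost = 29.6 - 25.67 = 3.93 g
Wet basis MC = 3.93 / 29.6 x 100 = 13.3%
Dry basis MC = 3.93 / 25.67 x 100 = 15.3%


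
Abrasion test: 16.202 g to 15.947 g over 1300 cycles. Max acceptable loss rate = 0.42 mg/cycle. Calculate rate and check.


Loss = 16.202 - 15.947 = 0.255 g
Rate = 0.255 g / 1300 cycles x 1000 = 0.196 mg/cycle
Max = 0.42 mg/cycle
Passes: Yes


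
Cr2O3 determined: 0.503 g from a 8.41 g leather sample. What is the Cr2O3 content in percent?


5.98%


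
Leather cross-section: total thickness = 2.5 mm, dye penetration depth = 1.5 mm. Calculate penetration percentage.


Penetration% = 1.5 / 2.5 x 100
Penetration = 60.0%


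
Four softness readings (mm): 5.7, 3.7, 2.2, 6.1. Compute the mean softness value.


4.43 mm

Sum = 5.7 + 3.7 + 2.2 + 6.1
Mean = 17.7 / 4 = 4.43 mm


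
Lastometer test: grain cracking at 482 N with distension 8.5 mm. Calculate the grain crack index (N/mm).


56.7 N/mm

Grain crack index = force / distension
Index = 482 / 8.5 = 56.7 N/mm


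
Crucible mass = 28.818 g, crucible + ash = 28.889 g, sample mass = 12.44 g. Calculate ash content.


Ash mass = 0.071 g
Ash content = 0.57%

Ash mass = 28.889 - 28.818 = 0.071 g
Ash% = 0.071 / 12.44 x 100 = 0.57%


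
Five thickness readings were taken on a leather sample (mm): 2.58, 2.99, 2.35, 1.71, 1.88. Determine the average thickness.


Sum = 2.58 + 2.99 + 2.35 + 1.71 + 1.88 = 11.51
Average = 11.51 / 5 = 2.30 mm


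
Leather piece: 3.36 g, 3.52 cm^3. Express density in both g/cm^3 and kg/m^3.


Density = 3.36 / 3.52 = 0.955 g/cm^3
Convert: 0.955 x 1000 = 955 kg/m^3


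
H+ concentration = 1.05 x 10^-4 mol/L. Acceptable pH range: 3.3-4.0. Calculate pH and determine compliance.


pH = -log10(1.05 x 10^-4) = 3.98
Range: 3.3 to 4.0
Compliant: Yes


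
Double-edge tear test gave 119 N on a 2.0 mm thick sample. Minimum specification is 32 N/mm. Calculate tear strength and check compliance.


Tear strength = 59.5 N/mm
Compliant: Yes


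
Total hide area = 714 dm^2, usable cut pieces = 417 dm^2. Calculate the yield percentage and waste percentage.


Yield = 58.4%
Waste = 41.6%


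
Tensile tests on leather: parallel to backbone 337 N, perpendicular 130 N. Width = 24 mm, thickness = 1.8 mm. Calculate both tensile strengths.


Area = 24 x 1.8 = 43.2 mm^2
TS (parallel) = 337 / 43.2 = 7.80 N/mm^2
TS (perpendicular) = 130 / 43.2 = 3.01 N/mm^2


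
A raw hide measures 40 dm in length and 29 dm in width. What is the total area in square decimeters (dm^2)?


1160 dm^2

Area = length x width
Area = 40 x 29 = 1160 dm^2


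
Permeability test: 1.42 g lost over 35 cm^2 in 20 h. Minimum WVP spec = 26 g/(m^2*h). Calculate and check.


WVP = 1.42 / (35 x 20) x 10000 = 20.29 g/(m^2*h)
Minimum: 26 g/(m^2*h)
Meets spec: No


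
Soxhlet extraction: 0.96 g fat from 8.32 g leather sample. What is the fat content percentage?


11.5%

Fat content = 0.96 / 8.32 x 100
Fat = 11.5%


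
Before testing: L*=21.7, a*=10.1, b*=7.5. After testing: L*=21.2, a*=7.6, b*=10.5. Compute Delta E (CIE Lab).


dL = 21.2 - 21.7 = -0.5
da = 7.6 - 10.1 = -2.5
db = 10.5 - 7.5 = 3.0
dE = sqrt((-0.5)^2 + (-2.5)^2 + (3.0)^2) = 3.94


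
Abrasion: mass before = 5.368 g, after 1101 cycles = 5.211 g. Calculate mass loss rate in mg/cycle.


0.143 mg/cycle


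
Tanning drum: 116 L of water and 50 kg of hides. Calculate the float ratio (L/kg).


2.3

Float ratio = water / hide weight
Ratio = 116 / 50 = 2.3


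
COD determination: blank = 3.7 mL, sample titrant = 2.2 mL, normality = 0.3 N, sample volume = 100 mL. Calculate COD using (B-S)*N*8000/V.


COD = (3.7 - 2.2) x 0.3 x 8000 / 100
COD = 1.5 x 0.3 x 8000 / 100
COD = 36.0 mg/L


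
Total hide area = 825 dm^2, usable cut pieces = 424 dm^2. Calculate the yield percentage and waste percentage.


Yield = 424 / 825 x 100 = 51.4%
Waste = 825 - 424 = 401 dm^2
Waste% = 100 - 51.4 = 48.6%


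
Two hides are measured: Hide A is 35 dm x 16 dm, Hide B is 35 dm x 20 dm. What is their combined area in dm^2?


Hide A area = 35 x 16 = 560 dm^2
Hide B area = 35 x 20 = 700 dm^2
Total = 560 + 700 = 1260 dm^2


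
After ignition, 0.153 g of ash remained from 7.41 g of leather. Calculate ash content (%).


2.06%

Ash% = 0.153 / 7.41 x 100
Ash% = 2.06%


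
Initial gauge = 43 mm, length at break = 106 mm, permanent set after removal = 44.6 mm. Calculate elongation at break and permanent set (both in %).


Elongation at break = (106 - 43) / 43 x 100 = 146.5%
Permanent set = (44.6 - 43) / 43 x 100 = 3.7%


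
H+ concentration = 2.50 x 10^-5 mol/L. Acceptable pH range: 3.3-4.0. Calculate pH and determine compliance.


pH = 4.60
Compliant: No


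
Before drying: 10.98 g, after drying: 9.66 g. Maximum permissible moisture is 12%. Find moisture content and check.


MC = (10.98 - 9.66) / 10.98 x 100 = 12.0%
Maximum: 12%
Acceptable: Yes


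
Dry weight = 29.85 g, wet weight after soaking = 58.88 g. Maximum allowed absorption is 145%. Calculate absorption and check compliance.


WA = (58.88 - 29.85) / 29.85 x 100 = 97.3%
Maximum allowed: 145%
Compliant: Yes


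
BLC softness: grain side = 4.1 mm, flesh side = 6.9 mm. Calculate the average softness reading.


Average = (4.1 + 6.9) / 2
Average = 5.50 mm


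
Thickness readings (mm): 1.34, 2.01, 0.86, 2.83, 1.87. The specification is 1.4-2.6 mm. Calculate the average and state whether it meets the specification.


Sum = 8.91
Average = 8.91 / 5 = 1.78 mm
Specification range: 1.4 to 2.6 mm
Within spec: Yes


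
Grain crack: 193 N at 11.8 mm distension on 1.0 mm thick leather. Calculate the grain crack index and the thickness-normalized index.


Crack index = 16.4 N/mm
Normalized index = 16.4 N/mm per mm


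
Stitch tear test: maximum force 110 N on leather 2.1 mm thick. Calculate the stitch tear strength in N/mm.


52.4 N/mm


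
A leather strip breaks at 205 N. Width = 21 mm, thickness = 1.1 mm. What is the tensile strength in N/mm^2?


8.87 N/mm^2


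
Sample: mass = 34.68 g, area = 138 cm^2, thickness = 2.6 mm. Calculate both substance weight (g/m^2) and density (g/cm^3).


SW = 34.68 / 138 x 10000 = 2513.0 g/m^2
Volume = 138 x 2.6 / 10 = 35.88 cm^3
Density = 34.68 / 35.88 = 0.967 g/cm^3


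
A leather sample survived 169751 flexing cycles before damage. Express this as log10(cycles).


5.23

log10(169751) = 5.23


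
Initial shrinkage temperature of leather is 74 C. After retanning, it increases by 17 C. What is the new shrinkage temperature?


New Ts = 74 + 17 = 91 C


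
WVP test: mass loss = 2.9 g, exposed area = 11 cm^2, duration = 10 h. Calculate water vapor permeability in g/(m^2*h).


263.64 g/(m^2*h)


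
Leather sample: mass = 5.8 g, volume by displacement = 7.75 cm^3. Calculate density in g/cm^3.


0.748 g/cm^3

Density = mass / volume
Density = 5.8 / 7.75 = 0.748 g/cm^3


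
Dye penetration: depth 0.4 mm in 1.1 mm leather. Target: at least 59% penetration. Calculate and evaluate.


Penetration = 36.4%
Meets target: No


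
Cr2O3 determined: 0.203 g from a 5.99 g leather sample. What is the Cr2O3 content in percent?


Cr2O3% = 0.203 / 5.99 x 100
Cr2O3% = 3.39%


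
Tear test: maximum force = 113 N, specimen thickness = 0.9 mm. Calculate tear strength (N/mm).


Tear strength = force / thickness
Tear = 113 / 0.9 = 125.6 N/mm


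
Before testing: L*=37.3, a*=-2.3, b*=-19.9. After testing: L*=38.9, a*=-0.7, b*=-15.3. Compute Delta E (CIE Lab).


dL = 38.9 - 37.3 = 1.6
da = -0.7 - (-2.3) = 1.6
db = -15.3 - (-19.9) = 4.6
dE = sqrt((1.6)^2 + (1.6)^2 + (4.6)^2) = 5.13


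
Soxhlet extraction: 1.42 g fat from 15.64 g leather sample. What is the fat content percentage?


9.1%

Fat content = 1.42 / 15.64 x 100
Fat = 9.1%


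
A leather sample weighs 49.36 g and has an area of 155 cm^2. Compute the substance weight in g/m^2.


3184.5 g/m^2

Substance weight = mass / area x 10000
SW = 49.36 / 155 x 10000
SW = 3184.5 g/m^2


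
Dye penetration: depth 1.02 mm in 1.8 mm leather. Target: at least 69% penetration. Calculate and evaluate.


Penetration = 56.7%
Meets target: No


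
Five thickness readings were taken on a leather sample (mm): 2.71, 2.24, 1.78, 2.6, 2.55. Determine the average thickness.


2.38 mm

Sum = 2.71 + 2.24 + 1.78 + 2.6 + 2.55 = 11.88
Average = 11.88 / 5 = 2.38 mm


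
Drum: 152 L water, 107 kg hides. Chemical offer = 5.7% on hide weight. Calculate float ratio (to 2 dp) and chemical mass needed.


Float ratio = 152 / 107 = 1.42
Chemical = 107 x 5.7 / 100 = 6.099 kg


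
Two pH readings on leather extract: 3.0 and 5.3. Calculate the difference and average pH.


Difference = 2.3
Average pH = 4.15

Difference = |3.0 - 5.3| = 2.3
Average = (3.0 + 5.3) / 2 = 4.15


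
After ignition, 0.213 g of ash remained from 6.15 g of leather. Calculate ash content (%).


3.46%

Ash% = 0.213 / 6.15 x 100
Ash% = 3.46%


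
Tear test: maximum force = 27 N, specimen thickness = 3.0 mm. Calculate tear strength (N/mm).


9.0 N/mm

Tear strength = force / thickness
Tear = 27 / 3.0 = 9.0 N/mm


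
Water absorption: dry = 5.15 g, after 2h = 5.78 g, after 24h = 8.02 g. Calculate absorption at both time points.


WA (2h) = (5.78 - 5.15) / 5.15 x 100 = 12.2%
WA (24h) = (8.02 - 5.15) / 5.15 x 100 = 55.7%


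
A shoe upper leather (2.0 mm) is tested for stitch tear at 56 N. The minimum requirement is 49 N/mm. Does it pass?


STS = 56 / 2.0 = 28.0 N/mm
Minimum required: 49 N/mm
Passes: No


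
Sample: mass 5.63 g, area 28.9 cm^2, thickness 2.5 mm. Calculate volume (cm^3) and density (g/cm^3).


Volume = 7.225 cm^3
Density = 0.779 g/cm^3


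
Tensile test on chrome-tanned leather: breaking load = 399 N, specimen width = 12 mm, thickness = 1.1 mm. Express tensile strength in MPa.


Cross-section = 12 x 1.1 = 13.2 mm^2
TS = 399 / 13.2 = 30.23 MPa
(1 N/mm^2 = 1 MPa)


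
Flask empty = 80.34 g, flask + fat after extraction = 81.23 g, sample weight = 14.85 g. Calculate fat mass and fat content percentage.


Fat mass = 0.89 g
Fat content = 6.0%

Fat mass = 81.23 - 80.34 = 0.89 g
Fat% = 0.89 / 14.85 x 100 = 6.0%


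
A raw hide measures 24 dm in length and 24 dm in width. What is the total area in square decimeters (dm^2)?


Area = length x width
Area = 24 x 24 = 576 dm^2


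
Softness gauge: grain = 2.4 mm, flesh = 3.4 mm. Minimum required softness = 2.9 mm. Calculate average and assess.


Average = (2.4 + 3.4) / 2 = 2.90 mm
Minimum = 2.9 mm
Meets requirement: Yes


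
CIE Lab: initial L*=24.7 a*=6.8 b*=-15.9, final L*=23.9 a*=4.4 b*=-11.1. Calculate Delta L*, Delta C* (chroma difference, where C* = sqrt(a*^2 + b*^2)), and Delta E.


Delta L* = -0.8
Delta C* = -5.35
Delta E = 5.43

Delta L* = 23.9 - 24.7 = -0.8
C1* = sqrt((6.8)^2 + (-15.9)^2) = 17.293
C2* = sqrt((4.4)^2 + (-11.1)^2) = 11.940
Delta C* = 11.940 - 17.293 = -5.35
Delta E = sqrt((-0.8)^2 + (-2.4)^2 + (4.8)^2) = 5.43


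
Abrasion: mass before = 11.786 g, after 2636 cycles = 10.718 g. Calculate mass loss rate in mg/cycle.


0.405 mg/cycle


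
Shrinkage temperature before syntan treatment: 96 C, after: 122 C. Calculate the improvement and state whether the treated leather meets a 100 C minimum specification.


Improvement = 122 - 96 = 26 C
Spec check: 122 C >= 100 C? Yes


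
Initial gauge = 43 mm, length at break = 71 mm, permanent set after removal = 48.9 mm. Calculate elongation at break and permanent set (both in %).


Elongation at break = 65.1%
Permanent set = 13.7%


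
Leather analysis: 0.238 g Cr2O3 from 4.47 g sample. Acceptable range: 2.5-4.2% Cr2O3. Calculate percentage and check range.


Cr2O3% = 0.238 / 4.47 x 100 = 5.32%
Acceptable range: 2.5 to 4.2%
Within range: No


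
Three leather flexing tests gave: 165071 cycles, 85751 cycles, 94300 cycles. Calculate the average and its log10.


Average = 115041 cycles
log10 = 5.06


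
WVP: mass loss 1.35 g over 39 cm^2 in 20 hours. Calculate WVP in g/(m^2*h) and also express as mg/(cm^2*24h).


WVP = 17.31 g/(m^2*h)
Daily rate = 41.54 mg/(cm^2*24h)


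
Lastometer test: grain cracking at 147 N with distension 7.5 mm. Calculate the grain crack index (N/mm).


19.6 N/mm

Grain crack index = force / distension
Index = 147 / 7.5 = 19.6 N/mm


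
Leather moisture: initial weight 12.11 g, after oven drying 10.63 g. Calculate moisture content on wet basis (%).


Moisture = 12.11 - 10.63 = 1.48 g
MC = 1.48 / 12.11 x 100 = 12.2%


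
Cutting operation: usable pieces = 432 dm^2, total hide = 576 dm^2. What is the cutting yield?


75.0%


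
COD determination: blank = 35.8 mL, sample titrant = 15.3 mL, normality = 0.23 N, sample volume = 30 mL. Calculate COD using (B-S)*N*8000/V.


COD = (35.8 - 15.3) x 0.23 x 8000 / 30
COD = 20.5 x 0.23 x 8000 / 30
COD = 1257.3 mg/L


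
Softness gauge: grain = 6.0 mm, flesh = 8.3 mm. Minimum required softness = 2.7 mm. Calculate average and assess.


Average = (6.0 + 8.3) / 2 = 7.15 mm
Minimum = 2.7 mm
Meets requirement: Yes


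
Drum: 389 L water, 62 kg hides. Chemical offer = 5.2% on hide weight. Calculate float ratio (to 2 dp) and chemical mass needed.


Float ratio = 389 / 62 = 6.27
Chemical = 62 x 5.2 / 100 = 3.224 kg


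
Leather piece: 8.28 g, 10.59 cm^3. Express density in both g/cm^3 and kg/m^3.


Density = 8.28 / 10.59 = 0.782 g/cm^3
Convert: 0.782 x 1000 = 782 kg/m^3


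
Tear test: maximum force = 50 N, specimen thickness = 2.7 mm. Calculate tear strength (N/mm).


Tear strength = force / thickness
Tear = 50 / 2.7 = 18.5 N/mm


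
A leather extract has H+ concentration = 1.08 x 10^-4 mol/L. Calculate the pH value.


pH = -log10[H+]
pH = -log10(1.08 x 10^-4) = 3.97


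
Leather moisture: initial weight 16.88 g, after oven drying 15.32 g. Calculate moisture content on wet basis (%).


Moisture = 16.88 - 15.32 = 1.56 g
MC = 1.56 / 16.88 x 100 = 9.2%


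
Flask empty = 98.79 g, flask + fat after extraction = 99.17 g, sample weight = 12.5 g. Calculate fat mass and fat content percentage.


Fat mass = 0.38 g
Fat content = 3.0%


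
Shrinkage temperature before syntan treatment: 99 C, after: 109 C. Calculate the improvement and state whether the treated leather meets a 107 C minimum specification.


Improvement = 10 C
Meets 107 C spec: Yes


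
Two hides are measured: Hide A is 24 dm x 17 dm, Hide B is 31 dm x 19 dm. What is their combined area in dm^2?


Hide A area = 24 x 17 = 408 dm^2
Hide B area = 31 x 19 = 589 dm^2
Total = 408 + 589 = 997 dm^2


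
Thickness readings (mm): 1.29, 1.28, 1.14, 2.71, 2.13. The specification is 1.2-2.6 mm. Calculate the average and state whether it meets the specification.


Sum = 8.55
Average = 8.55 / 5 = 1.71 mm
Specification range: 1.2 to 2.6 mm
Within spec: Yes


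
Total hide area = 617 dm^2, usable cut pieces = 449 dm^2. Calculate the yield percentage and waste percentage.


Yield = 449 / 617 x 100 = 72.8%
Waste = 617 - 449 = 168 dm^2
Waste% = 100 - 72.8 = 27.2%


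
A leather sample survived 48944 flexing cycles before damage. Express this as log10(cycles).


log10(48944) = 4.69


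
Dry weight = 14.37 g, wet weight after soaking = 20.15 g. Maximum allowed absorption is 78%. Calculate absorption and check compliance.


Absorption = 40.2%
Compliant: Yes

WA = (20.15 - 14.37) / 14.37 x 100 = 40.2%
Maximum allowed: 78%
Compliant: Yes


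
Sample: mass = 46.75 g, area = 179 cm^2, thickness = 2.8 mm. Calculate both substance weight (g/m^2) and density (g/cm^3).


Substance weight = 2611.7 g/m^2
Density = 0.933 g/cm^3


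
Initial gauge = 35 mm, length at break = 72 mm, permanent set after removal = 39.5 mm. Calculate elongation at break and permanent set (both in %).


Elongation at break = (72 - 35) / 35 x 100 = 105.7%
Permanent set = (39.5 - 35) / 35 x 100 = 12.9%


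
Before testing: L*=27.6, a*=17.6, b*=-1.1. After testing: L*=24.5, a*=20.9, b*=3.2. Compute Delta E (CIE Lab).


Delta E = 6.24

dL = 24.5 - 27.6 = -3.1
da = 20.9 - 17.6 = 3.3
db = 3.2 - (-1.1) = 4.3
dE = sqrt((-3.1)^2 + (3.3)^2 + (4.3)^2) = 6.24


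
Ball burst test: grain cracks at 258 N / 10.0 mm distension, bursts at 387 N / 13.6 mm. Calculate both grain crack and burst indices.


Crack index = 258 / 10.0 = 25.8 N/mm
Burst index = 387 / 13.6 = 28.5 N/mm


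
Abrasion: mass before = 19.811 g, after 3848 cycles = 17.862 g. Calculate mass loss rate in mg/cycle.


0.506 mg/cycle


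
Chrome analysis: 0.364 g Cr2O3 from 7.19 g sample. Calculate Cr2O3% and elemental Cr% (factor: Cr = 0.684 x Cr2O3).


Cr2O3 = 5.06%
Cr = 3.46%

Cr2O3% = 0.364 / 7.19 x 100 = 5.06%
Cr% = 5.06 x 0.684 = 3.46%


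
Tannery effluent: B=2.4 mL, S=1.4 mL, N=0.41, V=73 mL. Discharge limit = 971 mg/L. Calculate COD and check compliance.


COD = 44.9 mg/L
Compliant: Yes

COD = (2.4 - 1.4) x 0.41 x 8000 / 73 = 44.9 mg/L
Limit: 971 mg/L
Compliant: Yes


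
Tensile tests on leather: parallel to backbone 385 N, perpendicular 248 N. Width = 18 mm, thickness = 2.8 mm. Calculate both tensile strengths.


Parallel = 7.64 N/mm^2
Perpendicular = 4.92 N/mm^2


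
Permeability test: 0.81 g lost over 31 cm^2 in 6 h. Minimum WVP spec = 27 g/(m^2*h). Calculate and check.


WVP = 43.55 g/(m^2*h)
Meets specification: Yes

WVP = 0.81 / (31 x 6) x 10000 = 43.55 g/(m^2*h)
Minimum: 27 g/(m^2*h)
Meets spec: Yes


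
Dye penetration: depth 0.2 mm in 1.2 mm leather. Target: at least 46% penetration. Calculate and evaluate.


Penetration = 16.7%
Meets target: No


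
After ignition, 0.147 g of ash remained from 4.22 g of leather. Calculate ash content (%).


3.48%


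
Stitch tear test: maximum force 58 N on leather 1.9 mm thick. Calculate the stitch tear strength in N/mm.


30.5 N/mm


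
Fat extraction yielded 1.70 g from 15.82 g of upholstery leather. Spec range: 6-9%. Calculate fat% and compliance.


Fat content = 10.7%
Compliant: No

Fat% = 1.70 / 15.82 x 100 = 10.7%
Spec range: 6-9%
Compliant: No


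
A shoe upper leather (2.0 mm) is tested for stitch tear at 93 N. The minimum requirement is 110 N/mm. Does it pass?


STS = 46.5 N/mm
Passes: No

STS = 93 / 2.0 = 46.5 N/mm
Minimum required: 110 N/mm
Passes: No


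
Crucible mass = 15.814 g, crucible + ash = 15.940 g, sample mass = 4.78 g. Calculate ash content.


Ash mass = 0.126 g
Ash content = 2.64%


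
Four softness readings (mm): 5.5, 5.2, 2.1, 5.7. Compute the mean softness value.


4.63 mm


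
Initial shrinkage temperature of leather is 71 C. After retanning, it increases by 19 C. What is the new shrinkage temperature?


90 C

New Ts = 71 + 19 = 90 C


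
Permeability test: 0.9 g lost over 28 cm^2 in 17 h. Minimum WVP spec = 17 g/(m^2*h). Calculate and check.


WVP = 18.91 g/(m^2*h)
Meets specification: Yes

WVP = 0.9 / (28 x 17) x 10000 = 18.91 g/(m^2*h)
Minimum: 17 g/(m^2*h)
Meets spec: Yes


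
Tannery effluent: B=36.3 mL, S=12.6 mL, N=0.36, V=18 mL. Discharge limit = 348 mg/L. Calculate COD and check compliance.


COD = 3792.0 mg/L
Compliant: No

COD = (36.3 - 12.6) x 0.36 x 8000 / 18 = 3792.0 mg/L
Limit: 348 mg/L
Compliant: No


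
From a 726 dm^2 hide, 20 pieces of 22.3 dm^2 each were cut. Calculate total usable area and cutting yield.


Usable area = 446.0 dm^2
Yield = 61.4%

Total usable = 20 x 22.3 = 446.0 dm^2
Yield = 446.0 / 726 x 100 = 61.4%


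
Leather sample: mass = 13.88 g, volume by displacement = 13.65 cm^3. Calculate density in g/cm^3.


1.017 g/cm^3

Density = mass / volume
Density = 13.88 / 13.65 = 1.017 g/cm^3


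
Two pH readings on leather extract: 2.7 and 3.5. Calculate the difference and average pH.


Difference = |2.7 - 3.5| = 0.8
Average = (2.7 + 3.5) / 2 = 3.10


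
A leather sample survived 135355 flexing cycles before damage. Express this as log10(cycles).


5.13

log10(135355) = 5.13


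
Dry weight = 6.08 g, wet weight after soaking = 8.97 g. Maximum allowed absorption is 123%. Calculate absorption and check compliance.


WA = (8.97 - 6.08) / 6.08 x 100 = 47.5%
Maximum allowed: 123%
Compliant: Yes


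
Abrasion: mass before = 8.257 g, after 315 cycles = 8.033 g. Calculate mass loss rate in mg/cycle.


0.711 mg/cycle

Mass loss = 8.257 - 8.033 = 0.224 g
Rate = 0.224 / 315 x 1000 = 0.711 mg/cycle


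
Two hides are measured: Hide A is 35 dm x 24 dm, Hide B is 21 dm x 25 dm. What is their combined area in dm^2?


1365 dm^2

Hide A area = 35 x 24 = 840 dm^2
Hide B area = 21 x 25 = 525 dm^2
Total = 840 + 525 = 1365 dm^2


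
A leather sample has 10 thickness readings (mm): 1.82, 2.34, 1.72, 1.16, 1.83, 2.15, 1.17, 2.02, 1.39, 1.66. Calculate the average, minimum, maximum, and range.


Average = 1.73 mm
Min = 1.16 mm
Max = 2.34 mm
Range = 1.18 mm


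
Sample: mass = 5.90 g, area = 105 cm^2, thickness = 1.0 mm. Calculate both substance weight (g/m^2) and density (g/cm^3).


SW = 5.90 / 105 x 10000 = 561.9 g/m^2
Volume = 105 x 1.0 / 10 = 10.50 cm^3
Density = 5.90 / 10.50 = 0.562 g/cm^3


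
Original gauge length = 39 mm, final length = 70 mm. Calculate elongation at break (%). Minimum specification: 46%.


Elongation = 79.5%
Meets spec: Yes


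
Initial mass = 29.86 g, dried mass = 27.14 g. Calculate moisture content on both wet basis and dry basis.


Wet basis = 9.1%
Dry basis = 10.0%

Moisture lost = 29.86 - 27.14 = 2.72 g
Wet basis MC = 2.72 / 29.86 x 100 = 9.1%
Dry basis MC = 2.72 / 27.14 x 100 = 10.0%


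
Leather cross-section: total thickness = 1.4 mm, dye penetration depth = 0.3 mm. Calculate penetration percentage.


Penetration% = 0.3 / 1.4 x 100
Penetration = 21.4%


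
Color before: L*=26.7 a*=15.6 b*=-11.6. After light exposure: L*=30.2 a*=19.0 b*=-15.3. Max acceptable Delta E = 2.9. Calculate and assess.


Delta E = 6.12
Passes: No

dL = 3.5, da = 3.4, db = -3.7
dE = sqrt((3.5)^2 + (3.4)^2 + (-3.7)^2) = 6.12
Max = 2.9
Passes: No


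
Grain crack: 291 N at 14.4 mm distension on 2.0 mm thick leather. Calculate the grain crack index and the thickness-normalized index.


Crack index = 20.2 N/mm
Normalized index = 10.1 N/mm per mm

Crack index = 291 / 14.4 = 20.2 N/mm
Normalized = 20.2 / 2.0 = 10.1 N/mm per mm


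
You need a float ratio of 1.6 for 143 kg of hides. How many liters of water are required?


Water = hide weight x target ratio
Water = 143 x 1.6 = 228.8 L


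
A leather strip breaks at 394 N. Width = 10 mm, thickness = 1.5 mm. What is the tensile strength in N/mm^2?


Cross-sectional area = 10 x 1.5 = 15.0 mm^2
Tensile strength = 394 / 15.0 = 26.27 N/mm^2


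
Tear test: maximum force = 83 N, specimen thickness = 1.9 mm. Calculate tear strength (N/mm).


Tear strength = force / thickness
Tear = 83 / 1.9 = 43.7 N/mm


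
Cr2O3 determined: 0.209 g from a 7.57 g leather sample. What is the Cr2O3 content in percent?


Cr2O3% = 0.209 / 7.57 x 100
Cr2O3% = 2.76%


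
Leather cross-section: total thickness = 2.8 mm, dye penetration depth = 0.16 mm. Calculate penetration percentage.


Penetration% = 0.16 / 2.8 x 100
Penetration = 5.7%


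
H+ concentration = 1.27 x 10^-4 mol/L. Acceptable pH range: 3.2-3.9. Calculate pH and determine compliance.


pH = -log10(1.27 x 10^-4) = 3.90
Range: 3.2 to 3.9
Compliant: Yes


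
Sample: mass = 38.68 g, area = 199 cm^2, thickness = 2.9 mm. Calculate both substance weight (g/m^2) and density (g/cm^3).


Substance weight = 1943.7 g/m^2
Density = 0.670 g/cm^3

SW = 38.68 / 199 x 10000 = 1943.7 g/m^2
Volume = 199 x 2.9 / 10 = 57.71 cm^3
Density = 38.68 / 57.71 = 0.670 g/cm^3


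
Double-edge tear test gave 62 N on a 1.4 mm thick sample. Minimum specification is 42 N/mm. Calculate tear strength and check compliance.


Tear strength = 44.3 N/mm
Compliant: Yes


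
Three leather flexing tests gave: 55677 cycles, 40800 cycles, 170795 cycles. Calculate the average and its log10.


Average = (55677 + 40800 + 170795) / 3 = 89091 cycles
log10(89091) = 4.95


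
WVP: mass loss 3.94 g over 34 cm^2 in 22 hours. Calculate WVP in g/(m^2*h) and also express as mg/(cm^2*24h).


WVP = 52.67 g/(m^2*h)
Daily rate = 126.42 mg/(cm^2*24h)

WVP = 3.94 / (34 x 22) x 10000 = 52.67 g/(m^2*h)
Mass loss in mg = 3.94 x 1000 = 3940 mg
Per cm^2 per 24h in mg: 3940 x 24 / (34 x 22) = 94560 / 748 = 126.42 mg/(cm^2*24h)


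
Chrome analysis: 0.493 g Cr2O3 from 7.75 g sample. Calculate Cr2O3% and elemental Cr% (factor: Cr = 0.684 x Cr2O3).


Cr2O3 = 6.36%
Cr = 4.35%


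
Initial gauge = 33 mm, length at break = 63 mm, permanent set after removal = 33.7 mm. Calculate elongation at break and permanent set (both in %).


Elongation at break = 90.9%
Permanent set = 2.1%

Elongation at break = (63 - 33) / 33 x 100 = 90.9%
Permanent set = (33.7 - 33) / 33 x 100 = 2.1%


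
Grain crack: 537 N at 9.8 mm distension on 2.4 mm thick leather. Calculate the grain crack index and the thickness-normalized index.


Crack index = 54.8 N/mm
Normalized index = 22.8 N/mm per mm


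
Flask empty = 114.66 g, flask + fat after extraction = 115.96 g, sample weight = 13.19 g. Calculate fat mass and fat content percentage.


Fat mass = 1.30 g
Fat content = 9.9%

Fat mass = 115.96 - 114.66 = 1.30 g
Fat% = 1.30 / 13.19 x 100 = 9.9%


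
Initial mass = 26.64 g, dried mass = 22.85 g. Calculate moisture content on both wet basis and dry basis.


Wet basis = 14.2%
Dry basis = 16.6%

Moisture lost = 26.64 - 22.85 = 3.79 g
Wet basis MC = 3.79 / 26.64 x 100 = 14.2%
Dry basis MC = 3.79 / 22.85 x 100 = 16.6%


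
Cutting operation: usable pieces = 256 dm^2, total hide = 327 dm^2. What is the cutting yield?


Yield = usable / total x 100
Yield = 256 / 327 x 100 = 78.3%


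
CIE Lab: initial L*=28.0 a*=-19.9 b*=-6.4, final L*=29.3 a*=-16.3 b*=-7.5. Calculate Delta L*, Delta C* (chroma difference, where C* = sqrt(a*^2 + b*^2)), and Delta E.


Delta L* = 29.3 - 28.0 = 1.3
C1* = sqrt((-19.9)^2 + (-6.4)^2) = 20.904
C2* = sqrt((-16.3)^2 + (-7.5)^2) = 17.943
Delta C* = 17.943 - 20.904 = -2.96
Delta E = sqrt((1.3)^2 + (3.6)^2 + (-1.1)^2) = 3.98


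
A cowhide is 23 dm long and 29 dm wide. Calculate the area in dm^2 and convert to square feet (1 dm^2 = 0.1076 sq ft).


Area = 23 x 29 = 667 dm^2
Conversion: 667 x 0.1076 = 71.77 sq ft


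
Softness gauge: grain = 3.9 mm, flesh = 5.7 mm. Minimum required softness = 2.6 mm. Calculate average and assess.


Average softness = 4.80 mm
Meets requirement: Yes


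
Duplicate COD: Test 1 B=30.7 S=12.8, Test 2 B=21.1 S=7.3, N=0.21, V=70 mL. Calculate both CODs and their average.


COD1 = 429.6 mg/L
COD2 = 331.2 mg/L
Average = 380.4 mg/L


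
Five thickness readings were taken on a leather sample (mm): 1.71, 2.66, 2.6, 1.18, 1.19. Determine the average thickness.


1.87 mm

Sum = 1.71 + 2.66 + 2.6 + 1.18 + 1.19 = 9.34
Average = 9.34 / 5 = 1.87 mm


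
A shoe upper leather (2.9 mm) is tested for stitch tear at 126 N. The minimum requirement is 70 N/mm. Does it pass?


STS = 43.4 N/mm
Passes: No


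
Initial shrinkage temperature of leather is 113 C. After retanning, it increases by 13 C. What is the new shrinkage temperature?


New Ts = 113 + 13 = 126 C


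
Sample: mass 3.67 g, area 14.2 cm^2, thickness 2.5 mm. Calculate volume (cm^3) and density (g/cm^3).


Thickness in cm = 2.5 / 10 = 0.25 cm
Volume = 14.2 x 0.25 = 3.550 cm^3
Density = 3.67 / 3.550 = 1.034 g/cm^3


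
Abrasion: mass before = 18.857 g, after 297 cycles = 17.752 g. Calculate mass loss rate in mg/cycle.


3.721 mg/cycle


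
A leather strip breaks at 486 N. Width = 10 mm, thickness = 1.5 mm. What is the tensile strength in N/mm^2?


32.40 N/mm^2

Cross-sectional area = 10 x 1.5 = 15.0 mm^2
Tensile strength = 486 / 15.0 = 32.40 N/mm^2


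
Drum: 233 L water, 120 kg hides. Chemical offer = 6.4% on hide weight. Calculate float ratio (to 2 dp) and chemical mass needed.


Float ratio = 1.94
Chemical needed = 7.68 kg


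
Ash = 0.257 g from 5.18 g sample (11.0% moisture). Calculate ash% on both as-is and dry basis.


As-is ash = 4.96%
Dry-basis ash = 5.57%

As-is ash% = 0.257 / 5.18 x 100 = 4.96%
Dry mass = 5.18 x (100 - 11.0) / 100 = 4.6102 g
Dry-basis ash% = 0.257 / 4.6102 x 100 = 5.57%


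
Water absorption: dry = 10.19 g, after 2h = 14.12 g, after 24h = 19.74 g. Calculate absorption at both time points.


WA (2h) = (14.12 - 10.19) / 10.19 x 100 = 38.6%
WA (24h) = (19.74 - 10.19) / 10.19 x 100 = 93.7%


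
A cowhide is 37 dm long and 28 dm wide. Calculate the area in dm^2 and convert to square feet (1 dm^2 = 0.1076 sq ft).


Area = 37 x 28 = 1036 dm^2
Conversion: 1036 x 0.1076 = 111.47 sq ft


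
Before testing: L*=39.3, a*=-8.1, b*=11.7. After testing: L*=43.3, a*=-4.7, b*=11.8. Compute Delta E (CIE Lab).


dL = 43.3 - 39.3 = 4.0
da = -4.7 - (-8.1) = 3.4
db = 11.8 - 11.7 = 0.1
dE = sqrt((4.0)^2 + (3.4)^2 + (0.1)^2) = 5.25


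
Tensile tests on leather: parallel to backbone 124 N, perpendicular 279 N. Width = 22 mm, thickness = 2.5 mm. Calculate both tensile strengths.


Area = 22 x 2.5 = 55.0 mm^2
TS (parallel) = 124 / 55.0 = 2.25 N/mm^2
TS (perpendicular) = 279 / 55.0 = 5.07 N/mm^2


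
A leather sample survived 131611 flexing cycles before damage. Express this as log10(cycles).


log10(131611) = 5.12


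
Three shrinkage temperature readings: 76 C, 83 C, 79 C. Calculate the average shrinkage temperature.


Average = (76 + 83 + 79) / 3
Average = 238 / 3 = 79.3 C


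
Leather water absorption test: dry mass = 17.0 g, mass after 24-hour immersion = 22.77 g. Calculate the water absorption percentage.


Water absorbed = 22.77 - 17.0 = 5.77 g
WA% = 5.77 / 17.0 x 100 = 33.9%


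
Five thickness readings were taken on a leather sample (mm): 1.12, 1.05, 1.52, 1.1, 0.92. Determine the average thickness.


1.14 mm


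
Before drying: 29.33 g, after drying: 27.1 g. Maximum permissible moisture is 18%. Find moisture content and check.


MC = (29.33 - 27.1) / 29.33 x 100 = 7.6%
Maximum: 18%
Acceptable: Yes


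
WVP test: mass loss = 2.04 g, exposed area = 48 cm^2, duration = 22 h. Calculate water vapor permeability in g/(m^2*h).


WVP = mass_loss / (area x time) x 10000
WVP = 2.04 / (48 x 22) x 10000
WVP = 2.04 / 1056 x 10000 = 19.32 g/(m^2*h)


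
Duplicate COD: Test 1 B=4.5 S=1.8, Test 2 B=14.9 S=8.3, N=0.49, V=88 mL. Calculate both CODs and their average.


COD1 = (4.5 - 1.8) x 0.49 x 8000 / 88 = 120.3 mg/L
COD2 = (14.9 - 8.3) x 0.49 x 8000 / 88 = 294.0 mg/L
Average = (120.3 + 294.0) / 2 = 207.2 mg/L


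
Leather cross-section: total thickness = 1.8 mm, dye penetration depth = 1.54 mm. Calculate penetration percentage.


Penetration% = 1.54 / 1.8 x 100
Penetration = 85.6%


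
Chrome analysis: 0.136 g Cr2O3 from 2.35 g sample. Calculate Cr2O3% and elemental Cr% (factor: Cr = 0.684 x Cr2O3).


Cr2O3% = 0.136 / 2.35 x 100 = 5.79%
Cr% = 5.79 x 0.684 = 3.96%


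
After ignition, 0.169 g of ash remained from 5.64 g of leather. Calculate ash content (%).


3.00%

Ash% = 0.169 / 5.64 x 100
Ash% = 3.00%


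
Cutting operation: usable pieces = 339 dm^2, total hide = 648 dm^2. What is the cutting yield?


Yield = usable / total x 100
Yield = 339 / 648 x 100 = 52.3%


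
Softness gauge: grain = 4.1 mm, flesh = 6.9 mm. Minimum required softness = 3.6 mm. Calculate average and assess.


Average = (4.1 + 6.9) / 2 = 5.50 mm
Minimum = 3.6 mm
Meets requirement: Yes


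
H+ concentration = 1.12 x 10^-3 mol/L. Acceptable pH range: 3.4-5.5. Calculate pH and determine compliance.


pH = -log10(1.12 x 10^-3) = 2.95
Range: 3.4 to 5.5
Compliant: No


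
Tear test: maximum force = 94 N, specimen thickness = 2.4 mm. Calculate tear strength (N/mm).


Tear strength = force / thickness
Tear = 94 / 2.4 = 39.2 N/mm
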